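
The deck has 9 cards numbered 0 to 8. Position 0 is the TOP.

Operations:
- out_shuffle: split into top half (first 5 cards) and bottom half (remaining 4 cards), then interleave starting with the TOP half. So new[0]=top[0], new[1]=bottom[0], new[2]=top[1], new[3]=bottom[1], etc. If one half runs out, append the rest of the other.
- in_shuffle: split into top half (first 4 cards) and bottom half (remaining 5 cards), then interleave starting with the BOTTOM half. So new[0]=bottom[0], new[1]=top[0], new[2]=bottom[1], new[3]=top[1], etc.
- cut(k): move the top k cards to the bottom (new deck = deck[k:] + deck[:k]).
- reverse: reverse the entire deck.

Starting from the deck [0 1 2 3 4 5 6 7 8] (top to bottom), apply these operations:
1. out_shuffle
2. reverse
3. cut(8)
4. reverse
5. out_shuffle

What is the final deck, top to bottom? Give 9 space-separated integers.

Answer: 5 3 1 8 6 4 2 0 7

Derivation:
After op 1 (out_shuffle): [0 5 1 6 2 7 3 8 4]
After op 2 (reverse): [4 8 3 7 2 6 1 5 0]
After op 3 (cut(8)): [0 4 8 3 7 2 6 1 5]
After op 4 (reverse): [5 1 6 2 7 3 8 4 0]
After op 5 (out_shuffle): [5 3 1 8 6 4 2 0 7]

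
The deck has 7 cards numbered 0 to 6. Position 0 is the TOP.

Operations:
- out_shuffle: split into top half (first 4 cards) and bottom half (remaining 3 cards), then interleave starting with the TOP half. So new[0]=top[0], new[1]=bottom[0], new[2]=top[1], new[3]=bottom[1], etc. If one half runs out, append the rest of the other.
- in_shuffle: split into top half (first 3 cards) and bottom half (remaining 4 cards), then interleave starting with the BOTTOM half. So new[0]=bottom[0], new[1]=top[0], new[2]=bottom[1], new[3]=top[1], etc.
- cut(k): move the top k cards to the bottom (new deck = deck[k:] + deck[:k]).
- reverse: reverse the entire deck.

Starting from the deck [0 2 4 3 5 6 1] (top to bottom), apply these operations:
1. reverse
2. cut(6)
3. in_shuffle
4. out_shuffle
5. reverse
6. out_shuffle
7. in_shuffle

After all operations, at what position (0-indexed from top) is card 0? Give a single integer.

Answer: 3

Derivation:
After op 1 (reverse): [1 6 5 3 4 2 0]
After op 2 (cut(6)): [0 1 6 5 3 4 2]
After op 3 (in_shuffle): [5 0 3 1 4 6 2]
After op 4 (out_shuffle): [5 4 0 6 3 2 1]
After op 5 (reverse): [1 2 3 6 0 4 5]
After op 6 (out_shuffle): [1 0 2 4 3 5 6]
After op 7 (in_shuffle): [4 1 3 0 5 2 6]
Card 0 is at position 3.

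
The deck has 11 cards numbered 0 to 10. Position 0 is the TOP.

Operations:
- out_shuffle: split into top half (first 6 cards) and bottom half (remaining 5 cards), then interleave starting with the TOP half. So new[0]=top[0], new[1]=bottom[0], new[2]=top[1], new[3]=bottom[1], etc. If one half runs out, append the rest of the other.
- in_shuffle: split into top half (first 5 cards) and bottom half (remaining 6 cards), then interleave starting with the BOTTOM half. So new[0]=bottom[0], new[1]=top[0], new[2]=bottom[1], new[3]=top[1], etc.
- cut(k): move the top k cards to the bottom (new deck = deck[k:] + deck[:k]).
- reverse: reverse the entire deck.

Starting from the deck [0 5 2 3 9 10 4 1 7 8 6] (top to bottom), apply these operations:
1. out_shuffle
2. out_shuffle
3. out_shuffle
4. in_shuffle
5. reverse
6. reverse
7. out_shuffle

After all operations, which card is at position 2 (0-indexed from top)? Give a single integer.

After op 1 (out_shuffle): [0 4 5 1 2 7 3 8 9 6 10]
After op 2 (out_shuffle): [0 3 4 8 5 9 1 6 2 10 7]
After op 3 (out_shuffle): [0 1 3 6 4 2 8 10 5 7 9]
After op 4 (in_shuffle): [2 0 8 1 10 3 5 6 7 4 9]
After op 5 (reverse): [9 4 7 6 5 3 10 1 8 0 2]
After op 6 (reverse): [2 0 8 1 10 3 5 6 7 4 9]
After op 7 (out_shuffle): [2 5 0 6 8 7 1 4 10 9 3]
Position 2: card 0.

Answer: 0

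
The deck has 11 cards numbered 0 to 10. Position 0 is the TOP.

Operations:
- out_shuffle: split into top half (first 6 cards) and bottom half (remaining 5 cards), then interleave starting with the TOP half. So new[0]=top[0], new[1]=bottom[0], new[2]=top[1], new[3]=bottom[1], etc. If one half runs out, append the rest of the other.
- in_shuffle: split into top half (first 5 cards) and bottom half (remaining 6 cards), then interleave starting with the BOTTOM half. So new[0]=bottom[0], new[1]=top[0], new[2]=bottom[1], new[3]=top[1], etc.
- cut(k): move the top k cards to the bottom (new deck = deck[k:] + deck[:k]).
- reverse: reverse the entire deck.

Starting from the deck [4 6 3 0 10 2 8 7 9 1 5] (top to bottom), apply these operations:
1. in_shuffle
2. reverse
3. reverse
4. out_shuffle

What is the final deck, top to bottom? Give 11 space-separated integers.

After op 1 (in_shuffle): [2 4 8 6 7 3 9 0 1 10 5]
After op 2 (reverse): [5 10 1 0 9 3 7 6 8 4 2]
After op 3 (reverse): [2 4 8 6 7 3 9 0 1 10 5]
After op 4 (out_shuffle): [2 9 4 0 8 1 6 10 7 5 3]

Answer: 2 9 4 0 8 1 6 10 7 5 3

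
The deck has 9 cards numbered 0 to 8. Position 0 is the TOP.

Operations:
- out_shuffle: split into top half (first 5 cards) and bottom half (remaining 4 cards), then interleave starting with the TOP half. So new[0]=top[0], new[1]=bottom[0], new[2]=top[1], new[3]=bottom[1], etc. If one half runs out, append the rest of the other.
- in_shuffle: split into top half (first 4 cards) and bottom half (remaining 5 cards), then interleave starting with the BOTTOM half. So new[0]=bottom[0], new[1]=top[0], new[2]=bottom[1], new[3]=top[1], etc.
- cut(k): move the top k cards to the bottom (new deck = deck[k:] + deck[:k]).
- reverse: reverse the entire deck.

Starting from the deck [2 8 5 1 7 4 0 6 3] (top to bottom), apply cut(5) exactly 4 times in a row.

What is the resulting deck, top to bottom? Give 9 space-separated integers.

Answer: 5 1 7 4 0 6 3 2 8

Derivation:
After op 1 (cut(5)): [4 0 6 3 2 8 5 1 7]
After op 2 (cut(5)): [8 5 1 7 4 0 6 3 2]
After op 3 (cut(5)): [0 6 3 2 8 5 1 7 4]
After op 4 (cut(5)): [5 1 7 4 0 6 3 2 8]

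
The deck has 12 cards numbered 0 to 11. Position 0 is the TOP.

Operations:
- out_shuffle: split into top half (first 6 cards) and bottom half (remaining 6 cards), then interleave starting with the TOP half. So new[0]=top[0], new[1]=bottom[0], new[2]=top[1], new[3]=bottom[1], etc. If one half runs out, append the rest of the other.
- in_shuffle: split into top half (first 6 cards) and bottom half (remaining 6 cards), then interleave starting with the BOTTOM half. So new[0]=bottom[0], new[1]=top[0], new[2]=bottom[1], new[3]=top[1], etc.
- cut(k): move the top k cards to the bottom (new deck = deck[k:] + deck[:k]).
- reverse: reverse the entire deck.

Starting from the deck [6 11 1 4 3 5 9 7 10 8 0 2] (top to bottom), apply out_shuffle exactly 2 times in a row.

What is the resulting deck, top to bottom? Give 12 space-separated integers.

After op 1 (out_shuffle): [6 9 11 7 1 10 4 8 3 0 5 2]
After op 2 (out_shuffle): [6 4 9 8 11 3 7 0 1 5 10 2]

Answer: 6 4 9 8 11 3 7 0 1 5 10 2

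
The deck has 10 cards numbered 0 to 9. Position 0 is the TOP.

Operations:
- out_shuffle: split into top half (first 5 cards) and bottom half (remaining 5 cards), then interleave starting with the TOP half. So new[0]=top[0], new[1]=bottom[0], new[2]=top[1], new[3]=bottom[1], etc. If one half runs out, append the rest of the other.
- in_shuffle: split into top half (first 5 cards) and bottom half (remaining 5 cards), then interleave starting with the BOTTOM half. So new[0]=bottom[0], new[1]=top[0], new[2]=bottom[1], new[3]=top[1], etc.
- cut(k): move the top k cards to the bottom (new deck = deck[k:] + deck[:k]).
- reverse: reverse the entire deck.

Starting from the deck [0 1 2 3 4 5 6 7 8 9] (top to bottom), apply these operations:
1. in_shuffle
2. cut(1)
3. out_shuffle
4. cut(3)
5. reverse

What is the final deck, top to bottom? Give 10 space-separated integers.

After op 1 (in_shuffle): [5 0 6 1 7 2 8 3 9 4]
After op 2 (cut(1)): [0 6 1 7 2 8 3 9 4 5]
After op 3 (out_shuffle): [0 8 6 3 1 9 7 4 2 5]
After op 4 (cut(3)): [3 1 9 7 4 2 5 0 8 6]
After op 5 (reverse): [6 8 0 5 2 4 7 9 1 3]

Answer: 6 8 0 5 2 4 7 9 1 3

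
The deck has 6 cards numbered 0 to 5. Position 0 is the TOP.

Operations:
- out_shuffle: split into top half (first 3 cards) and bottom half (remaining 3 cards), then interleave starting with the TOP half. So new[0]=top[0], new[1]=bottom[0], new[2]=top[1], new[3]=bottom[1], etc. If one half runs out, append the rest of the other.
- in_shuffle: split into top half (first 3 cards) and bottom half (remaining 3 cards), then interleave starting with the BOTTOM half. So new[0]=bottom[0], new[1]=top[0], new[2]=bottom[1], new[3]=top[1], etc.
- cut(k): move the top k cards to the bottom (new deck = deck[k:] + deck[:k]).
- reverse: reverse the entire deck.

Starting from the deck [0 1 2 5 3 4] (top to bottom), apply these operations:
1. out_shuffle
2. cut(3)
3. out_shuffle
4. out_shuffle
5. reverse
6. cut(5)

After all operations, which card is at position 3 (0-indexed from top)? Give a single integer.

Answer: 4

Derivation:
After op 1 (out_shuffle): [0 5 1 3 2 4]
After op 2 (cut(3)): [3 2 4 0 5 1]
After op 3 (out_shuffle): [3 0 2 5 4 1]
After op 4 (out_shuffle): [3 5 0 4 2 1]
After op 5 (reverse): [1 2 4 0 5 3]
After op 6 (cut(5)): [3 1 2 4 0 5]
Position 3: card 4.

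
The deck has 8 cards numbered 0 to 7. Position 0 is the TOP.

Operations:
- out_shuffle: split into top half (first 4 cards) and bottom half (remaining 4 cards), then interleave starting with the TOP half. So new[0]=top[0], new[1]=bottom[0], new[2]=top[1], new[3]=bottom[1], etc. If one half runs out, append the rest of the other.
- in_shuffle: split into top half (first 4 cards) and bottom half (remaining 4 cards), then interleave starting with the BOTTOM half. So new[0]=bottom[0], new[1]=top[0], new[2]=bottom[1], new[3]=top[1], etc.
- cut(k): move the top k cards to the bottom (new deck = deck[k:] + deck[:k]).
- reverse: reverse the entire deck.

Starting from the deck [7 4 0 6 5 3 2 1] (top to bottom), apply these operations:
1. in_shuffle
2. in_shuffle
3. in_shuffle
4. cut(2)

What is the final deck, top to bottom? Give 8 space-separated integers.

After op 1 (in_shuffle): [5 7 3 4 2 0 1 6]
After op 2 (in_shuffle): [2 5 0 7 1 3 6 4]
After op 3 (in_shuffle): [1 2 3 5 6 0 4 7]
After op 4 (cut(2)): [3 5 6 0 4 7 1 2]

Answer: 3 5 6 0 4 7 1 2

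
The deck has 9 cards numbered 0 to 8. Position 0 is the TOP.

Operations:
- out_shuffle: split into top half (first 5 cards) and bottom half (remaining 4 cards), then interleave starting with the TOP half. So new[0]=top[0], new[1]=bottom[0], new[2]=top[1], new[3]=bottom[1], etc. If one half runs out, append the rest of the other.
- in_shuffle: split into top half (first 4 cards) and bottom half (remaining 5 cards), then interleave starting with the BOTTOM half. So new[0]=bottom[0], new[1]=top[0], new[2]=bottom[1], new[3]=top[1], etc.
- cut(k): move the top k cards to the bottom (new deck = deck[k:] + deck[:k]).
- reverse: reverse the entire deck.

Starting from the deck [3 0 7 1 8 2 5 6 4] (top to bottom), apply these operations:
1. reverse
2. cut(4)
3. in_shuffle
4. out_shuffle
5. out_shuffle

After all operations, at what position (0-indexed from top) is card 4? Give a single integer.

Answer: 8

Derivation:
After op 1 (reverse): [4 6 5 2 8 1 7 0 3]
After op 2 (cut(4)): [8 1 7 0 3 4 6 5 2]
After op 3 (in_shuffle): [3 8 4 1 6 7 5 0 2]
After op 4 (out_shuffle): [3 7 8 5 4 0 1 2 6]
After op 5 (out_shuffle): [3 0 7 1 8 2 5 6 4]
Card 4 is at position 8.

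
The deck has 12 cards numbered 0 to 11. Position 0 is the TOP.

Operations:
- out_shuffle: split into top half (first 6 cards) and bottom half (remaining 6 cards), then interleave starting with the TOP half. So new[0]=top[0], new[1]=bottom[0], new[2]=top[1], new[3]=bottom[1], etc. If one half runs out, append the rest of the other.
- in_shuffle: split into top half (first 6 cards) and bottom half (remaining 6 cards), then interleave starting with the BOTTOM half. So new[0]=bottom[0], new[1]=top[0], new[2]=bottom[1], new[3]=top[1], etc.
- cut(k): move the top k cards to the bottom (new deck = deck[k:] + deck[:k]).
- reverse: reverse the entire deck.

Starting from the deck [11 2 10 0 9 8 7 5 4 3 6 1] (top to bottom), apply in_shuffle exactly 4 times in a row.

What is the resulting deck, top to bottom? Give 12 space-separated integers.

After op 1 (in_shuffle): [7 11 5 2 4 10 3 0 6 9 1 8]
After op 2 (in_shuffle): [3 7 0 11 6 5 9 2 1 4 8 10]
After op 3 (in_shuffle): [9 3 2 7 1 0 4 11 8 6 10 5]
After op 4 (in_shuffle): [4 9 11 3 8 2 6 7 10 1 5 0]

Answer: 4 9 11 3 8 2 6 7 10 1 5 0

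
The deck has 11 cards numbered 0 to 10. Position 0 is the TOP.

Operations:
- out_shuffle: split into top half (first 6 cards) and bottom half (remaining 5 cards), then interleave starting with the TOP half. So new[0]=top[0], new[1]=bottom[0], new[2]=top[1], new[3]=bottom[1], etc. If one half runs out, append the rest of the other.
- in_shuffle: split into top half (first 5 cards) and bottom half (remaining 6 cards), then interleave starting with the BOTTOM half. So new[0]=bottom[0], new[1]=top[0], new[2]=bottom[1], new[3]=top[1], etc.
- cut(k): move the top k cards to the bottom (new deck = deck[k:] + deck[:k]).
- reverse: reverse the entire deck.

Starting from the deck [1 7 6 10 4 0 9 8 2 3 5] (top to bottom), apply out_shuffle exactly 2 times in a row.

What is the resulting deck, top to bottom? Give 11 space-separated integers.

Answer: 1 10 9 3 7 4 8 5 6 0 2

Derivation:
After op 1 (out_shuffle): [1 9 7 8 6 2 10 3 4 5 0]
After op 2 (out_shuffle): [1 10 9 3 7 4 8 5 6 0 2]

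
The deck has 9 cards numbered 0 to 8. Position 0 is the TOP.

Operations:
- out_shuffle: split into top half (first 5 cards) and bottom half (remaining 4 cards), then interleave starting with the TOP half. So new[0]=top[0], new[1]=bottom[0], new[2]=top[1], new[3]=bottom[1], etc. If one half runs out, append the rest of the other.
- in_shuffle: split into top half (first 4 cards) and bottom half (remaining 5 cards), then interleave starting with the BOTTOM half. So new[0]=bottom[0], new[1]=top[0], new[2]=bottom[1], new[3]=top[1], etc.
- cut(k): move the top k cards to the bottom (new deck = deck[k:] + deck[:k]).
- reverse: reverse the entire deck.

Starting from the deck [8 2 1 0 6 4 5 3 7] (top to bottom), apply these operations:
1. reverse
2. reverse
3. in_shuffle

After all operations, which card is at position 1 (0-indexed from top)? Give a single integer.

After op 1 (reverse): [7 3 5 4 6 0 1 2 8]
After op 2 (reverse): [8 2 1 0 6 4 5 3 7]
After op 3 (in_shuffle): [6 8 4 2 5 1 3 0 7]
Position 1: card 8.

Answer: 8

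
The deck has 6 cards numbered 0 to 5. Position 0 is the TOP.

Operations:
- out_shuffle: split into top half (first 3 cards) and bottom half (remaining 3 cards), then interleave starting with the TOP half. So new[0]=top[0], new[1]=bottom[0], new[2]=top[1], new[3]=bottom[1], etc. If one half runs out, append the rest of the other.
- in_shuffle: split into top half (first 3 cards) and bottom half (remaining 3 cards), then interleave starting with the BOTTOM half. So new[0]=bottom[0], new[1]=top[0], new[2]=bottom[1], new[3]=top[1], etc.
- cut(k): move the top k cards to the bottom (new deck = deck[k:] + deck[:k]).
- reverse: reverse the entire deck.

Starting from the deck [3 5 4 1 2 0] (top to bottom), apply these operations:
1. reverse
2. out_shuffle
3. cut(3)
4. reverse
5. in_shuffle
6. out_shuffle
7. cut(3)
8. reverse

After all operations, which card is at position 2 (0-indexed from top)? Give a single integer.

After op 1 (reverse): [0 2 1 4 5 3]
After op 2 (out_shuffle): [0 4 2 5 1 3]
After op 3 (cut(3)): [5 1 3 0 4 2]
After op 4 (reverse): [2 4 0 3 1 5]
After op 5 (in_shuffle): [3 2 1 4 5 0]
After op 6 (out_shuffle): [3 4 2 5 1 0]
After op 7 (cut(3)): [5 1 0 3 4 2]
After op 8 (reverse): [2 4 3 0 1 5]
Position 2: card 3.

Answer: 3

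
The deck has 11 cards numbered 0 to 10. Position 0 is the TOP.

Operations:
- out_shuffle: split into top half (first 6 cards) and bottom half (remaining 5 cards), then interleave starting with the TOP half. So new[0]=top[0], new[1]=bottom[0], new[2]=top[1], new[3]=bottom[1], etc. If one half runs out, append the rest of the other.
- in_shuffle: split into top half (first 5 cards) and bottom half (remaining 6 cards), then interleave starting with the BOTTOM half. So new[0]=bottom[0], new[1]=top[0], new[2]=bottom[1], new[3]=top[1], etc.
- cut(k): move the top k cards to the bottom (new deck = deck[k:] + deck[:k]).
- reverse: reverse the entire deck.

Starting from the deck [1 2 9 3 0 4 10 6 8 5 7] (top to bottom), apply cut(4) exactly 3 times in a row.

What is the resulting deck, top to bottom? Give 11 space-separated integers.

Answer: 2 9 3 0 4 10 6 8 5 7 1

Derivation:
After op 1 (cut(4)): [0 4 10 6 8 5 7 1 2 9 3]
After op 2 (cut(4)): [8 5 7 1 2 9 3 0 4 10 6]
After op 3 (cut(4)): [2 9 3 0 4 10 6 8 5 7 1]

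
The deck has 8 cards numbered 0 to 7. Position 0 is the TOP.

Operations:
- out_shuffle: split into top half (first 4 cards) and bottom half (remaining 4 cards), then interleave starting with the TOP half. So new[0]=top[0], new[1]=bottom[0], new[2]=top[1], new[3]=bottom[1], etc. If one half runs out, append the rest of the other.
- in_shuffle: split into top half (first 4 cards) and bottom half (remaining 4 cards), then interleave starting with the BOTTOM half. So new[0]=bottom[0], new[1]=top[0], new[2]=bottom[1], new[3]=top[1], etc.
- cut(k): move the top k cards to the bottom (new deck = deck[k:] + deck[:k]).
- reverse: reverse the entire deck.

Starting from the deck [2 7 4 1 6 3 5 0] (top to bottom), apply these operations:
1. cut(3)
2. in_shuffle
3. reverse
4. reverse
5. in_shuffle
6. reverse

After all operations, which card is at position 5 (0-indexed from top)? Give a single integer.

After op 1 (cut(3)): [1 6 3 5 0 2 7 4]
After op 2 (in_shuffle): [0 1 2 6 7 3 4 5]
After op 3 (reverse): [5 4 3 7 6 2 1 0]
After op 4 (reverse): [0 1 2 6 7 3 4 5]
After op 5 (in_shuffle): [7 0 3 1 4 2 5 6]
After op 6 (reverse): [6 5 2 4 1 3 0 7]
Position 5: card 3.

Answer: 3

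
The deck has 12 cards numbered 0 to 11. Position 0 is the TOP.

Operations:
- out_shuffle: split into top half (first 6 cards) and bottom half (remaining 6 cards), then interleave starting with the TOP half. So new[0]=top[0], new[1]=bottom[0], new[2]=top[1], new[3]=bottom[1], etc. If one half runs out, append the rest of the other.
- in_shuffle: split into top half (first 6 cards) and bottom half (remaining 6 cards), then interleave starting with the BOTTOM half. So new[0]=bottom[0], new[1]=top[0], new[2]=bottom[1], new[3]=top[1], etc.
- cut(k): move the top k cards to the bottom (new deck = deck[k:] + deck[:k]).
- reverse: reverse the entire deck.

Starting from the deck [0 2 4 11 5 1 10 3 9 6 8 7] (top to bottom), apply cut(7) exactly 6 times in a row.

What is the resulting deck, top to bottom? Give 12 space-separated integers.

Answer: 10 3 9 6 8 7 0 2 4 11 5 1

Derivation:
After op 1 (cut(7)): [3 9 6 8 7 0 2 4 11 5 1 10]
After op 2 (cut(7)): [4 11 5 1 10 3 9 6 8 7 0 2]
After op 3 (cut(7)): [6 8 7 0 2 4 11 5 1 10 3 9]
After op 4 (cut(7)): [5 1 10 3 9 6 8 7 0 2 4 11]
After op 5 (cut(7)): [7 0 2 4 11 5 1 10 3 9 6 8]
After op 6 (cut(7)): [10 3 9 6 8 7 0 2 4 11 5 1]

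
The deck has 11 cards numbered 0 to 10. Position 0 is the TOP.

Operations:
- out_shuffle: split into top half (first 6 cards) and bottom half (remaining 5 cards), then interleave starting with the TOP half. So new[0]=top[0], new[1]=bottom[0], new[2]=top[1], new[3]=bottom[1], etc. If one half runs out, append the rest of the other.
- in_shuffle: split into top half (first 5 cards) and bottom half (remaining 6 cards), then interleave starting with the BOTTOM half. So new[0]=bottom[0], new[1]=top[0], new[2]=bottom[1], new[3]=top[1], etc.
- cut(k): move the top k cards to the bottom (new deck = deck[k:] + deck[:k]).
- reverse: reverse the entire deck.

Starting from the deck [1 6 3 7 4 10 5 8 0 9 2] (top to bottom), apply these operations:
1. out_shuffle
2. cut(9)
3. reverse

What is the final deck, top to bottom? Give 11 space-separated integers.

Answer: 4 9 7 0 3 8 6 5 1 10 2

Derivation:
After op 1 (out_shuffle): [1 5 6 8 3 0 7 9 4 2 10]
After op 2 (cut(9)): [2 10 1 5 6 8 3 0 7 9 4]
After op 3 (reverse): [4 9 7 0 3 8 6 5 1 10 2]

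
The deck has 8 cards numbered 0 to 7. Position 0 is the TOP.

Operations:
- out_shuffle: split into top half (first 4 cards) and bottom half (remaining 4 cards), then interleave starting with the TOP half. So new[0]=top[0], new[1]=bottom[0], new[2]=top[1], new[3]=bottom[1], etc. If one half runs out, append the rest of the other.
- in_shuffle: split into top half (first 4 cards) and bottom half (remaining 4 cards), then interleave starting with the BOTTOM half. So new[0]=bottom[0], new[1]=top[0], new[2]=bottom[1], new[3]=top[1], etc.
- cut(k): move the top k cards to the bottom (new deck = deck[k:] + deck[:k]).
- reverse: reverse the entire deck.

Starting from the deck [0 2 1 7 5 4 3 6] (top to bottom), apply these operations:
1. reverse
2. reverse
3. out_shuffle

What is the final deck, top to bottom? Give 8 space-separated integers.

Answer: 0 5 2 4 1 3 7 6

Derivation:
After op 1 (reverse): [6 3 4 5 7 1 2 0]
After op 2 (reverse): [0 2 1 7 5 4 3 6]
After op 3 (out_shuffle): [0 5 2 4 1 3 7 6]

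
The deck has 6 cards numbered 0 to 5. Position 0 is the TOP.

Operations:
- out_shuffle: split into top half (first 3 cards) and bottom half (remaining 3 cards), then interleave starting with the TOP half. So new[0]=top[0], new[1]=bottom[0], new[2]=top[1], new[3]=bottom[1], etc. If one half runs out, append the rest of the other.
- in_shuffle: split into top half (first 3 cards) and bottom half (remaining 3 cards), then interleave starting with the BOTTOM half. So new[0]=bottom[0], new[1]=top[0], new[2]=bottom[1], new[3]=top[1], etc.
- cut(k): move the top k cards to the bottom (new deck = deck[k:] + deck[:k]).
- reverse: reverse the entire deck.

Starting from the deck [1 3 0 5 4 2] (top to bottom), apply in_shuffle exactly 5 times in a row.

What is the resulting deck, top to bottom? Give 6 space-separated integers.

Answer: 3 5 2 1 0 4

Derivation:
After op 1 (in_shuffle): [5 1 4 3 2 0]
After op 2 (in_shuffle): [3 5 2 1 0 4]
After op 3 (in_shuffle): [1 3 0 5 4 2]
After op 4 (in_shuffle): [5 1 4 3 2 0]
After op 5 (in_shuffle): [3 5 2 1 0 4]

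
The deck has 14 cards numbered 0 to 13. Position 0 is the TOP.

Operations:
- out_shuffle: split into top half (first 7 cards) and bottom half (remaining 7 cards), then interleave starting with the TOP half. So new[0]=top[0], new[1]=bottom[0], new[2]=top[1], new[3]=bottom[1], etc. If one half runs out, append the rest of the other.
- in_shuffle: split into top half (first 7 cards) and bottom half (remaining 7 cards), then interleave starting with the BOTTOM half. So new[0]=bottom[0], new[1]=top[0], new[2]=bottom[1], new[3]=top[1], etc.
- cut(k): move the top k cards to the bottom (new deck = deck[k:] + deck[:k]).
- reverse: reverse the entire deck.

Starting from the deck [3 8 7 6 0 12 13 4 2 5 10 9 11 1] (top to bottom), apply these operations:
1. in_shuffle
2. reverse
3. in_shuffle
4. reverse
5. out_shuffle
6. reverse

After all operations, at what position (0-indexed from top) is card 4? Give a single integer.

After op 1 (in_shuffle): [4 3 2 8 5 7 10 6 9 0 11 12 1 13]
After op 2 (reverse): [13 1 12 11 0 9 6 10 7 5 8 2 3 4]
After op 3 (in_shuffle): [10 13 7 1 5 12 8 11 2 0 3 9 4 6]
After op 4 (reverse): [6 4 9 3 0 2 11 8 12 5 1 7 13 10]
After op 5 (out_shuffle): [6 8 4 12 9 5 3 1 0 7 2 13 11 10]
After op 6 (reverse): [10 11 13 2 7 0 1 3 5 9 12 4 8 6]
Card 4 is at position 11.

Answer: 11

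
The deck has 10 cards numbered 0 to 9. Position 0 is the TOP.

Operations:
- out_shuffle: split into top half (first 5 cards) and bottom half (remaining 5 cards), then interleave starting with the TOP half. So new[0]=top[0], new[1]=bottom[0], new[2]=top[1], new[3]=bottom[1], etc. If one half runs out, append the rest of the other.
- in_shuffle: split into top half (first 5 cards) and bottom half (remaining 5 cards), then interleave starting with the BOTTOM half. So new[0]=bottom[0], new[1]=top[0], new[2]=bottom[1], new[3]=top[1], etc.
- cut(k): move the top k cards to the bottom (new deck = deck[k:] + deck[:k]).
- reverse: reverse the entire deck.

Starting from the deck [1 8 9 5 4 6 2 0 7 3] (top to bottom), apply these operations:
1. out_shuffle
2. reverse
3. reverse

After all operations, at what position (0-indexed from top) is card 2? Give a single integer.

After op 1 (out_shuffle): [1 6 8 2 9 0 5 7 4 3]
After op 2 (reverse): [3 4 7 5 0 9 2 8 6 1]
After op 3 (reverse): [1 6 8 2 9 0 5 7 4 3]
Card 2 is at position 3.

Answer: 3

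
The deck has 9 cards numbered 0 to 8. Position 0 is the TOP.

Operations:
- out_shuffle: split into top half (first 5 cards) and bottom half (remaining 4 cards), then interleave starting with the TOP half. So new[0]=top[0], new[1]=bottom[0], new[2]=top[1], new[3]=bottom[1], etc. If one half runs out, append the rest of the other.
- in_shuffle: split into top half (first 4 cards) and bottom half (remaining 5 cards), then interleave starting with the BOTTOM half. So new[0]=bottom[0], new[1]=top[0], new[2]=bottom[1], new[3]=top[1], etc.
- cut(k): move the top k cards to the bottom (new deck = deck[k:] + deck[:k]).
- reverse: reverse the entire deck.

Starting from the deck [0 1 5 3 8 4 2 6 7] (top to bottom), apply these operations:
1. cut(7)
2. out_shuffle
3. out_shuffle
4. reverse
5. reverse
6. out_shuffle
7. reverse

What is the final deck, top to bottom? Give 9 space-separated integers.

After op 1 (cut(7)): [6 7 0 1 5 3 8 4 2]
After op 2 (out_shuffle): [6 3 7 8 0 4 1 2 5]
After op 3 (out_shuffle): [6 4 3 1 7 2 8 5 0]
After op 4 (reverse): [0 5 8 2 7 1 3 4 6]
After op 5 (reverse): [6 4 3 1 7 2 8 5 0]
After op 6 (out_shuffle): [6 2 4 8 3 5 1 0 7]
After op 7 (reverse): [7 0 1 5 3 8 4 2 6]

Answer: 7 0 1 5 3 8 4 2 6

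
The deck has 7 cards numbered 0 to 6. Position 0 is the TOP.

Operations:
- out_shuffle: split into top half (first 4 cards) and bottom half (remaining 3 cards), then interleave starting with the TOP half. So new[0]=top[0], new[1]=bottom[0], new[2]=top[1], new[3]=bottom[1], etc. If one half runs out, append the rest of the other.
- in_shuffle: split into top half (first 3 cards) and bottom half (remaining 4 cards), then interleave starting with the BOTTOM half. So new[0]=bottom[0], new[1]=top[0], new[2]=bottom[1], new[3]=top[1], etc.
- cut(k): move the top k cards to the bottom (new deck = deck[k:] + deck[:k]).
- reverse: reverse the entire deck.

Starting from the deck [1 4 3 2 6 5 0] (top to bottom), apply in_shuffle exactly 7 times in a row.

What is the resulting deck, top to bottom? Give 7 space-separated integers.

Answer: 2 1 6 4 5 3 0

Derivation:
After op 1 (in_shuffle): [2 1 6 4 5 3 0]
After op 2 (in_shuffle): [4 2 5 1 3 6 0]
After op 3 (in_shuffle): [1 4 3 2 6 5 0]
After op 4 (in_shuffle): [2 1 6 4 5 3 0]
After op 5 (in_shuffle): [4 2 5 1 3 6 0]
After op 6 (in_shuffle): [1 4 3 2 6 5 0]
After op 7 (in_shuffle): [2 1 6 4 5 3 0]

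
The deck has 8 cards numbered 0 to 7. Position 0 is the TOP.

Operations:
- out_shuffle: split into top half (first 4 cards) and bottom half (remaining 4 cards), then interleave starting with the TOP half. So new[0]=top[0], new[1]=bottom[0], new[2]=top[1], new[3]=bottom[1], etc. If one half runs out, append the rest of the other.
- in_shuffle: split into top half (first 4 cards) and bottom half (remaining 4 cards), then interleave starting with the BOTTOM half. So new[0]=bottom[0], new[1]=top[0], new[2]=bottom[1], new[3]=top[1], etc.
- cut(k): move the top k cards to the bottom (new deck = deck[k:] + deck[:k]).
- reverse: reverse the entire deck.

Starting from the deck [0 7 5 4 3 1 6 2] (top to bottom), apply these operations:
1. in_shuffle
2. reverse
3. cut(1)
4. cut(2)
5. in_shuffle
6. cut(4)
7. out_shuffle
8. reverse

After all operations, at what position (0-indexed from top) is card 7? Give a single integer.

After op 1 (in_shuffle): [3 0 1 7 6 5 2 4]
After op 2 (reverse): [4 2 5 6 7 1 0 3]
After op 3 (cut(1)): [2 5 6 7 1 0 3 4]
After op 4 (cut(2)): [6 7 1 0 3 4 2 5]
After op 5 (in_shuffle): [3 6 4 7 2 1 5 0]
After op 6 (cut(4)): [2 1 5 0 3 6 4 7]
After op 7 (out_shuffle): [2 3 1 6 5 4 0 7]
After op 8 (reverse): [7 0 4 5 6 1 3 2]
Card 7 is at position 0.

Answer: 0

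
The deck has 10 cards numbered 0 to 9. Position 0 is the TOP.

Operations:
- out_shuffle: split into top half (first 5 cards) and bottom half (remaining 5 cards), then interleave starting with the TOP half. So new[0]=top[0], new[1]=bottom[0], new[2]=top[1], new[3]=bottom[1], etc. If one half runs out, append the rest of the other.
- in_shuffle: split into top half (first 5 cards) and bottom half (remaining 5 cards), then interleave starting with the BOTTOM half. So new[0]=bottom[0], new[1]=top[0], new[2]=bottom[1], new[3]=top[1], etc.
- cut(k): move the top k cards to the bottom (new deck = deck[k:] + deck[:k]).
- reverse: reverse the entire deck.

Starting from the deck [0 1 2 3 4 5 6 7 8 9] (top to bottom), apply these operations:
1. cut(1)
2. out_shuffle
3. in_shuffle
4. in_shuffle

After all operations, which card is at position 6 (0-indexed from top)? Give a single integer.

Answer: 0

Derivation:
After op 1 (cut(1)): [1 2 3 4 5 6 7 8 9 0]
After op 2 (out_shuffle): [1 6 2 7 3 8 4 9 5 0]
After op 3 (in_shuffle): [8 1 4 6 9 2 5 7 0 3]
After op 4 (in_shuffle): [2 8 5 1 7 4 0 6 3 9]
Position 6: card 0.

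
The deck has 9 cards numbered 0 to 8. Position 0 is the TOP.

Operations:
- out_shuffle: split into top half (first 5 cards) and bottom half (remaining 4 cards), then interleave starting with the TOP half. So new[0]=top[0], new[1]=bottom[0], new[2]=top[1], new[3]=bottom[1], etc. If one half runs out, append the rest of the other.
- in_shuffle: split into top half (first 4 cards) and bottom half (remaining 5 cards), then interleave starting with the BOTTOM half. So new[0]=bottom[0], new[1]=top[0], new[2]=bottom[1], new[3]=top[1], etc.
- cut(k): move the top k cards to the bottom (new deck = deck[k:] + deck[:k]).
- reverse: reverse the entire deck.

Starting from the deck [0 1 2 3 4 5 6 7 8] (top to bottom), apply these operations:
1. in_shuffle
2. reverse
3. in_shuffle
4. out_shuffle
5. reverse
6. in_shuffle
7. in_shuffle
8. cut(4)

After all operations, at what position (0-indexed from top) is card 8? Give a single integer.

Answer: 5

Derivation:
After op 1 (in_shuffle): [4 0 5 1 6 2 7 3 8]
After op 2 (reverse): [8 3 7 2 6 1 5 0 4]
After op 3 (in_shuffle): [6 8 1 3 5 7 0 2 4]
After op 4 (out_shuffle): [6 7 8 0 1 2 3 4 5]
After op 5 (reverse): [5 4 3 2 1 0 8 7 6]
After op 6 (in_shuffle): [1 5 0 4 8 3 7 2 6]
After op 7 (in_shuffle): [8 1 3 5 7 0 2 4 6]
After op 8 (cut(4)): [7 0 2 4 6 8 1 3 5]
Card 8 is at position 5.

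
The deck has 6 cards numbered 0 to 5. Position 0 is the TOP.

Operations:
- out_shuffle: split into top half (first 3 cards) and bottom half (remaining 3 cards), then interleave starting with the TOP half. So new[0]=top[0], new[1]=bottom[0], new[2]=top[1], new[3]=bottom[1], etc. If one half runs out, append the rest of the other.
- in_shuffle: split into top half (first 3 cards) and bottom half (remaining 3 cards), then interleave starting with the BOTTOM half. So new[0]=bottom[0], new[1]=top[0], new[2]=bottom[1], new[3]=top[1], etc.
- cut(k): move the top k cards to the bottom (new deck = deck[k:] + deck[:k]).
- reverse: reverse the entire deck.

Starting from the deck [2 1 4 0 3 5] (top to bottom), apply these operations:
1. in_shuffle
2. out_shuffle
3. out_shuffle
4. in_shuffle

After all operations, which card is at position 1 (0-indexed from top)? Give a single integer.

After op 1 (in_shuffle): [0 2 3 1 5 4]
After op 2 (out_shuffle): [0 1 2 5 3 4]
After op 3 (out_shuffle): [0 5 1 3 2 4]
After op 4 (in_shuffle): [3 0 2 5 4 1]
Position 1: card 0.

Answer: 0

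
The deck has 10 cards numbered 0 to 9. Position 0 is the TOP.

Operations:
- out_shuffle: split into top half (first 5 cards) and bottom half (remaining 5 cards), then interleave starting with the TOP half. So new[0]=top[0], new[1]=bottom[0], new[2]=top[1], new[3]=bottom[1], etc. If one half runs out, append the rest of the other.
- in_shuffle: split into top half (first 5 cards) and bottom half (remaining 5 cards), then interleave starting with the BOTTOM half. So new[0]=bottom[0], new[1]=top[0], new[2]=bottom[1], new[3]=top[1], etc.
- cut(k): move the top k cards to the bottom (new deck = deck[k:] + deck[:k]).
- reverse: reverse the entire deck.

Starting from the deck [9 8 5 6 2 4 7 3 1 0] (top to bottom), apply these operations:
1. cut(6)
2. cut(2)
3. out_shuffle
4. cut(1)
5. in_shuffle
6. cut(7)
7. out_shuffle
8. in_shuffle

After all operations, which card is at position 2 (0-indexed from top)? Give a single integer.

After op 1 (cut(6)): [7 3 1 0 9 8 5 6 2 4]
After op 2 (cut(2)): [1 0 9 8 5 6 2 4 7 3]
After op 3 (out_shuffle): [1 6 0 2 9 4 8 7 5 3]
After op 4 (cut(1)): [6 0 2 9 4 8 7 5 3 1]
After op 5 (in_shuffle): [8 6 7 0 5 2 3 9 1 4]
After op 6 (cut(7)): [9 1 4 8 6 7 0 5 2 3]
After op 7 (out_shuffle): [9 7 1 0 4 5 8 2 6 3]
After op 8 (in_shuffle): [5 9 8 7 2 1 6 0 3 4]
Position 2: card 8.

Answer: 8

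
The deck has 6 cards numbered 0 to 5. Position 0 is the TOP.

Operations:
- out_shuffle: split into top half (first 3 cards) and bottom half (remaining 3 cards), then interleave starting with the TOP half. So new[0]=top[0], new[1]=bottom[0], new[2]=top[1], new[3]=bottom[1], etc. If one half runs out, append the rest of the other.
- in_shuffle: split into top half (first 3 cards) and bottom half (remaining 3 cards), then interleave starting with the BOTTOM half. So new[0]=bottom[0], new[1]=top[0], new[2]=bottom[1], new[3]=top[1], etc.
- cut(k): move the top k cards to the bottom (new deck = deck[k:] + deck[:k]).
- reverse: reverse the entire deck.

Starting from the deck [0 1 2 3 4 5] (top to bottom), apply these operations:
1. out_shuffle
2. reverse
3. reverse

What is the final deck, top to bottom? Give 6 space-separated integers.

Answer: 0 3 1 4 2 5

Derivation:
After op 1 (out_shuffle): [0 3 1 4 2 5]
After op 2 (reverse): [5 2 4 1 3 0]
After op 3 (reverse): [0 3 1 4 2 5]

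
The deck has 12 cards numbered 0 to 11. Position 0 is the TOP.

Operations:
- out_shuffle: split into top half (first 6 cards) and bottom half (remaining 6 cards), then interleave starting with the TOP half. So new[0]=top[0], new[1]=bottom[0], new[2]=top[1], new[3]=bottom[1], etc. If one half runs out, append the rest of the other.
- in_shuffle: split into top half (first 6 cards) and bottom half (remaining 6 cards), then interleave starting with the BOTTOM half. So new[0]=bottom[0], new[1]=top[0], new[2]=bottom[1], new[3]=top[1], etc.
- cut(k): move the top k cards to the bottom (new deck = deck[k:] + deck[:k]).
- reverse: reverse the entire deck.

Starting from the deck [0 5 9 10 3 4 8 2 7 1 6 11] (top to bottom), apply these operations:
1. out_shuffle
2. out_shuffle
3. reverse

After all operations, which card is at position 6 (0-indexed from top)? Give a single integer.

Answer: 3

Derivation:
After op 1 (out_shuffle): [0 8 5 2 9 7 10 1 3 6 4 11]
After op 2 (out_shuffle): [0 10 8 1 5 3 2 6 9 4 7 11]
After op 3 (reverse): [11 7 4 9 6 2 3 5 1 8 10 0]
Position 6: card 3.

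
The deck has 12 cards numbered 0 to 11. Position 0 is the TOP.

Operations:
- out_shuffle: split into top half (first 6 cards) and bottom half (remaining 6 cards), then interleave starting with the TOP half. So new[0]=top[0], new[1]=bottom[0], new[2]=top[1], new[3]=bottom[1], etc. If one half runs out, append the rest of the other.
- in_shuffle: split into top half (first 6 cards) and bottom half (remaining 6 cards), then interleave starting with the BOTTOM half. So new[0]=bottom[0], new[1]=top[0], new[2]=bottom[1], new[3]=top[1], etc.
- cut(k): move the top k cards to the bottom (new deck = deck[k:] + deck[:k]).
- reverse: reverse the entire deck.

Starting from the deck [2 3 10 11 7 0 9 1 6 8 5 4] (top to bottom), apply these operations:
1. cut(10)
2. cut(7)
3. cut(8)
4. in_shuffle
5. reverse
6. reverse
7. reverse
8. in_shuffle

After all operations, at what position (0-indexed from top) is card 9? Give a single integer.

After op 1 (cut(10)): [5 4 2 3 10 11 7 0 9 1 6 8]
After op 2 (cut(7)): [0 9 1 6 8 5 4 2 3 10 11 7]
After op 3 (cut(8)): [3 10 11 7 0 9 1 6 8 5 4 2]
After op 4 (in_shuffle): [1 3 6 10 8 11 5 7 4 0 2 9]
After op 5 (reverse): [9 2 0 4 7 5 11 8 10 6 3 1]
After op 6 (reverse): [1 3 6 10 8 11 5 7 4 0 2 9]
After op 7 (reverse): [9 2 0 4 7 5 11 8 10 6 3 1]
After op 8 (in_shuffle): [11 9 8 2 10 0 6 4 3 7 1 5]
Card 9 is at position 1.

Answer: 1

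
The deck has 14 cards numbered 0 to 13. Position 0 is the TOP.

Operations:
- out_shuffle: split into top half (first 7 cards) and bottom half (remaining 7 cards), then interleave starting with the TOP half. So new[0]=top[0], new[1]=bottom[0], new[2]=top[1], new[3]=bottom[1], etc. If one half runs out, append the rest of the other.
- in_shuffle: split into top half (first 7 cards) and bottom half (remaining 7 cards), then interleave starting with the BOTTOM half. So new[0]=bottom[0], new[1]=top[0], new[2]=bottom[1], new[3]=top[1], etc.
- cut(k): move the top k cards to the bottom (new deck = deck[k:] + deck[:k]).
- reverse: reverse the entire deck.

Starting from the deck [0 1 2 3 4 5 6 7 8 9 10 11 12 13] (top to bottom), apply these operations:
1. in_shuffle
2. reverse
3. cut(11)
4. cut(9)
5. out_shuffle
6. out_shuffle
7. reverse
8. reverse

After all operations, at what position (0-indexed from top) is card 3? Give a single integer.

Answer: 0

Derivation:
After op 1 (in_shuffle): [7 0 8 1 9 2 10 3 11 4 12 5 13 6]
After op 2 (reverse): [6 13 5 12 4 11 3 10 2 9 1 8 0 7]
After op 3 (cut(11)): [8 0 7 6 13 5 12 4 11 3 10 2 9 1]
After op 4 (cut(9)): [3 10 2 9 1 8 0 7 6 13 5 12 4 11]
After op 5 (out_shuffle): [3 7 10 6 2 13 9 5 1 12 8 4 0 11]
After op 6 (out_shuffle): [3 5 7 1 10 12 6 8 2 4 13 0 9 11]
After op 7 (reverse): [11 9 0 13 4 2 8 6 12 10 1 7 5 3]
After op 8 (reverse): [3 5 7 1 10 12 6 8 2 4 13 0 9 11]
Card 3 is at position 0.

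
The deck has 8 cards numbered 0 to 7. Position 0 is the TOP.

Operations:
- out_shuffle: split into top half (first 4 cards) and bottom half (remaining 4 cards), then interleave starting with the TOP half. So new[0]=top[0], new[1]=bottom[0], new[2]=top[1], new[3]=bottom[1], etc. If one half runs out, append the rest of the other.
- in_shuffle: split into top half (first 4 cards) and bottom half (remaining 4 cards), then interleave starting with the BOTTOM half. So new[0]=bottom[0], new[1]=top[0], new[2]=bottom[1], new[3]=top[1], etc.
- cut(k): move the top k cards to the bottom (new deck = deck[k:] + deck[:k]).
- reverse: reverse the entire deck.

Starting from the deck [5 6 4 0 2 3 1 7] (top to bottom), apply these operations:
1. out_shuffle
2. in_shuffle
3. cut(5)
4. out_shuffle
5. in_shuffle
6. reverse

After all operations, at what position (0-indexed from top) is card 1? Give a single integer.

After op 1 (out_shuffle): [5 2 6 3 4 1 0 7]
After op 2 (in_shuffle): [4 5 1 2 0 6 7 3]
After op 3 (cut(5)): [6 7 3 4 5 1 2 0]
After op 4 (out_shuffle): [6 5 7 1 3 2 4 0]
After op 5 (in_shuffle): [3 6 2 5 4 7 0 1]
After op 6 (reverse): [1 0 7 4 5 2 6 3]
Card 1 is at position 0.

Answer: 0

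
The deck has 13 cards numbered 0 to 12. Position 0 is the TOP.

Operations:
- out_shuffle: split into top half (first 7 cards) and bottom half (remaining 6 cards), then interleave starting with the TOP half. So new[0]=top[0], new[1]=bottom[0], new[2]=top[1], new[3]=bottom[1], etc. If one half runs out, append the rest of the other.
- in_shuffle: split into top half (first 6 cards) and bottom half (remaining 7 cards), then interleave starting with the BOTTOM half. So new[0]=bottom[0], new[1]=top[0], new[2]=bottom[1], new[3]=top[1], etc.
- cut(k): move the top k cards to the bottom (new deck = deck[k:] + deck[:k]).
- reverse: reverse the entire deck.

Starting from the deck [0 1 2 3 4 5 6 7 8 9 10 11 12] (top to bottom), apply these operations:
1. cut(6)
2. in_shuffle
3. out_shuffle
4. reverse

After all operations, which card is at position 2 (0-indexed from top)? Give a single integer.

After op 1 (cut(6)): [6 7 8 9 10 11 12 0 1 2 3 4 5]
After op 2 (in_shuffle): [12 6 0 7 1 8 2 9 3 10 4 11 5]
After op 3 (out_shuffle): [12 9 6 3 0 10 7 4 1 11 8 5 2]
After op 4 (reverse): [2 5 8 11 1 4 7 10 0 3 6 9 12]
Position 2: card 8.

Answer: 8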